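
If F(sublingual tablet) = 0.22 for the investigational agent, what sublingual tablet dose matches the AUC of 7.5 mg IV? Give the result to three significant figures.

D_sublingual = 34.1 mg

For equal systemic exposure: F × D_ev = D_iv
D_ev = D_iv / F = 7.5 / 0.22 = 34.0909 mg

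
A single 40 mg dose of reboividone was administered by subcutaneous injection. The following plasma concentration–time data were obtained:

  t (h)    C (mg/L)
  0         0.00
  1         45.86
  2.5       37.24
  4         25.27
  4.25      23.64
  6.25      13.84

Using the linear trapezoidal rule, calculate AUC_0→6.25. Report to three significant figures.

Trapezoidal AUC_0→6.25:
  [0→1]: (0.00+45.86)/2 × 1 = 22.93
  [1→2.5]: (45.86+37.24)/2 × 1.5 = 62.325
  [2.5→4]: (37.24+25.27)/2 × 1.5 = 46.8825
  [4→4.25]: (25.27+23.64)/2 × 0.25 = 6.11375
  [4.25→6.25]: (23.64+13.84)/2 × 2 = 37.48
  Sum = 175.73125 mg/L·h

AUC = 176 mg/L·h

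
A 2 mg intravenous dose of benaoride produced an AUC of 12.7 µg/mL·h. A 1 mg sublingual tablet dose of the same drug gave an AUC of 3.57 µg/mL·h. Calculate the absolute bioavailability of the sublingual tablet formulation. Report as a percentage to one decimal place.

F = 56.2%

F = (AUC_ev / D_ev) / (AUC_iv / D_iv)
  = (3.57/1) / (12.7/2)
  = 3.57 / 6.35 = 0.5622
  = 56.22%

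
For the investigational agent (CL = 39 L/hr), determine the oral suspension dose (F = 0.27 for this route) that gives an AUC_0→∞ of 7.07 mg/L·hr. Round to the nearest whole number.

Dose = CL × AUC_0→∞ / F
     = 39 × 7.07 / 0.27 = 1021.22 mg

Dose = 1021 mg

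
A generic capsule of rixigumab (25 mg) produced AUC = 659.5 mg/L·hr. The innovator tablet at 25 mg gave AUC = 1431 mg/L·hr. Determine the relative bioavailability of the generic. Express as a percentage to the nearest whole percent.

F_rel = (AUC_test/D_test) / (AUC_ref/D_ref)
      = (659.5/25) / (1431/25)
      = 26.38 / 57.24 = 0.4609 = 46.09%

F_rel = 46%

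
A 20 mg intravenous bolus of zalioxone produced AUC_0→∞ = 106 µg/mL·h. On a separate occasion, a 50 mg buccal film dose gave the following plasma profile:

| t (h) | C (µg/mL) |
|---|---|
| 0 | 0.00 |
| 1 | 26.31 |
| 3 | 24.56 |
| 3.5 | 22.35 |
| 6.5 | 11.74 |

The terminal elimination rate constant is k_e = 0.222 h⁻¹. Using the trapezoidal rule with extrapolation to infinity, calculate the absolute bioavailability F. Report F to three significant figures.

F = 0.678

Trapezoidal AUC_0→6.5 (buccal film):
  [0→1]: (0.00+26.31)/2 × 1 = 13.155
  [1→3]: (26.31+24.56)/2 × 2 = 50.87
  [3→3.5]: (24.56+22.35)/2 × 0.5 = 11.7275
  [3.5→6.5]: (22.35+11.74)/2 × 3 = 51.135
  Sum = 126.8875 µg/mL·h
Tail: C_last/k_e = 11.74/0.222 = 52.883
AUC_0→∞ (buccal film) = 126.8875 + 52.883 = 179.7705 µg/mL·h
F = (AUC_ev/D_ev)/(AUC_iv/D_iv) = (179.7705/50)/(106/20) = 3.59541/5.3 = 0.6784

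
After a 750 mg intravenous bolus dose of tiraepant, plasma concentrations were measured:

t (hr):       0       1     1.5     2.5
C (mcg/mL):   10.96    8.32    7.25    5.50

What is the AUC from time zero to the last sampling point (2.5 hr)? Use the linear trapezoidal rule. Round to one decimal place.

AUC = 19.9 mcg/mL·hr

Trapezoidal AUC_0→2.5:
  [0→1]: (10.96+8.32)/2 × 1 = 9.64
  [1→1.5]: (8.32+7.25)/2 × 0.5 = 3.8925
  [1.5→2.5]: (7.25+5.50)/2 × 1 = 6.375
  Sum = 19.9075 mcg/mL·hr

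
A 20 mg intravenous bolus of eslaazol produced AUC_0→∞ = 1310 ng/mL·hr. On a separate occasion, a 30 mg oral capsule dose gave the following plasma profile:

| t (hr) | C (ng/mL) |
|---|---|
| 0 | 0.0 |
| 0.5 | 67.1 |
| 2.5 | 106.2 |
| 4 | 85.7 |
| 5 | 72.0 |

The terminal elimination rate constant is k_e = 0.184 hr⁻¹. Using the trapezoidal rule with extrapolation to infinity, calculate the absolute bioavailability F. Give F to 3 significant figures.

F = 0.409

Trapezoidal AUC_0→5 (oral capsule):
  [0→0.5]: (0.0+67.1)/2 × 0.5 = 16.775
  [0.5→2.5]: (67.1+106.2)/2 × 2 = 173.3
  [2.5→4]: (106.2+85.7)/2 × 1.5 = 143.925
  [4→5]: (85.7+72.0)/2 × 1 = 78.85
  Sum = 412.85 ng/mL·hr
Tail: C_last/k_e = 72.0/0.184 = 391.304
AUC_0→∞ (oral capsule) = 412.85 + 391.304 = 804.154 ng/mL·hr
F = (AUC_ev/D_ev)/(AUC_iv/D_iv) = (804.154/30)/(1310/20) = 26.8051/65.5 = 0.4092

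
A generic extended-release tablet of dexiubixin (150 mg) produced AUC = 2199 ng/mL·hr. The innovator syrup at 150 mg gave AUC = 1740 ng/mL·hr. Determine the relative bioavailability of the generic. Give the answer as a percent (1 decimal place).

F_rel = 126.4%

F_rel = (AUC_test/D_test) / (AUC_ref/D_ref)
      = (2199/150) / (1740/150)
      = 14.66 / 11.6 = 1.2638 = 126.38%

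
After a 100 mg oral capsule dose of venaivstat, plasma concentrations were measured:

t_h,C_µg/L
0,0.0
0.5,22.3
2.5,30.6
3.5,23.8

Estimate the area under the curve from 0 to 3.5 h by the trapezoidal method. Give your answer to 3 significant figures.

AUC = 85.7 µg/L·h

Trapezoidal AUC_0→3.5:
  [0→0.5]: (0.0+22.3)/2 × 0.5 = 5.575
  [0.5→2.5]: (22.3+30.6)/2 × 2 = 52.9
  [2.5→3.5]: (30.6+23.8)/2 × 1 = 27.2
  Sum = 85.675 µg/L·h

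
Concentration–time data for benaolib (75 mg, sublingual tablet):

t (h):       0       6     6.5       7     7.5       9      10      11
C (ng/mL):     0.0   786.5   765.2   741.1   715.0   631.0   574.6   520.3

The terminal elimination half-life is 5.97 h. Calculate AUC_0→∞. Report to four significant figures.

Trapezoidal AUC_0→11:
  [0→6]: (0.0+786.5)/2 × 6 = 2359.5
  [6→6.5]: (786.5+765.2)/2 × 0.5 = 387.925
  [6.5→7]: (765.2+741.1)/2 × 0.5 = 376.575
  [7→7.5]: (741.1+715.0)/2 × 0.5 = 364.025
  [7.5→9]: (715.0+631.0)/2 × 1.5 = 1009.5
  [9→10]: (631.0+574.6)/2 × 1 = 602.8
  [10→11]: (574.6+520.3)/2 × 1 = 547.45
  Sum = 5647.775 ng/mL·h
k_e = ln2 / t½ = 0.693147 / 5.97 = 0.1161 h^-1
Extrapolated tail: C_last / k_e = 520.3 / 0.1161 = 4481.481
AUC_0→∞ = 5647.775 + 4481.481 = 10129.256 ng/mL·h

AUC = 10130 ng/mL·h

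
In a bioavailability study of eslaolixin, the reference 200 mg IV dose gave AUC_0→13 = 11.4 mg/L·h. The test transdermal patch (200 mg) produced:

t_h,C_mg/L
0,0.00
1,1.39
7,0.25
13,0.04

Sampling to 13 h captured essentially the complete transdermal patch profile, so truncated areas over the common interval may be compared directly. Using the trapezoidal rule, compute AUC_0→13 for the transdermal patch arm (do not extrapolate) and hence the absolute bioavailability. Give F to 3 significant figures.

Trapezoidal AUC_0→13 (transdermal patch):
  [0→1]: (0.00+1.39)/2 × 1 = 0.695
  [1→7]: (1.39+0.25)/2 × 6 = 4.92
  [7→13]: (0.25+0.04)/2 × 6 = 0.87
  Sum = 6.485 mg/L·h
F = (AUC_ev/D_ev)/(AUC_iv/D_iv) = (6.485/200)/(11.4/200) = 0.032425/0.057 = 0.5689

F = 0.569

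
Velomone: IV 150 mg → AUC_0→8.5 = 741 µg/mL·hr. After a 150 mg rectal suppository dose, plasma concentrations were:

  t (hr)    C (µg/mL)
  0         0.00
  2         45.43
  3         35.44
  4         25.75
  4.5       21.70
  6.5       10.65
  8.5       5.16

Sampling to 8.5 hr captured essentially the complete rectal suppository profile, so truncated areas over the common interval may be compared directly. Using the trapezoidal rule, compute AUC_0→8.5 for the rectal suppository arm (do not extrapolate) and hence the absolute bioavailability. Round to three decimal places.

Trapezoidal AUC_0→8.5 (rectal suppository):
  [0→2]: (0.00+45.43)/2 × 2 = 45.43
  [2→3]: (45.43+35.44)/2 × 1 = 40.435
  [3→4]: (35.44+25.75)/2 × 1 = 30.595
  [4→4.5]: (25.75+21.70)/2 × 0.5 = 11.8625
  [4.5→6.5]: (21.70+10.65)/2 × 2 = 32.35
  [6.5→8.5]: (10.65+5.16)/2 × 2 = 15.81
  Sum = 176.4825 µg/mL·hr
F = (AUC_ev/D_ev)/(AUC_iv/D_iv) = (176.4825/150)/(741/150) = 1.17655/4.94 = 0.2382

F = 0.238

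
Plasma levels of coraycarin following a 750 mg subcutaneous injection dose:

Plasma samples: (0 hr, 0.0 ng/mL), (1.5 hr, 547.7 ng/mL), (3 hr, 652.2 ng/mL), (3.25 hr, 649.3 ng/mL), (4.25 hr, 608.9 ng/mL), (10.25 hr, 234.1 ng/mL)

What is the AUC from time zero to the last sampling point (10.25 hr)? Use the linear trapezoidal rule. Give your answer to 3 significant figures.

AUC = 4630 ng/mL·hr

Trapezoidal AUC_0→10.25:
  [0→1.5]: (0.0+547.7)/2 × 1.5 = 410.775
  [1.5→3]: (547.7+652.2)/2 × 1.5 = 899.925
  [3→3.25]: (652.2+649.3)/2 × 0.25 = 162.6875
  [3.25→4.25]: (649.3+608.9)/2 × 1 = 629.1
  [4.25→10.25]: (608.9+234.1)/2 × 6 = 2529.0
  Sum = 4631.4875 ng/mL·hr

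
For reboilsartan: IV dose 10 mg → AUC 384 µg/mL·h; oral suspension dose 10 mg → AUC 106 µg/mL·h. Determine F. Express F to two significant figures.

F = 0.28

F = (AUC_ev / D_ev) / (AUC_iv / D_iv)
  = (106/10) / (384/10)
  = 10.6 / 38.4 = 0.2760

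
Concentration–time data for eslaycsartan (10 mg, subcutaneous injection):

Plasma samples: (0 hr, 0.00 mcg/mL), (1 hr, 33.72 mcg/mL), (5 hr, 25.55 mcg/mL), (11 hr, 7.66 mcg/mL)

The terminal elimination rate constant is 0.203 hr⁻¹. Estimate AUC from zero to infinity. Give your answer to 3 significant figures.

Trapezoidal AUC_0→11:
  [0→1]: (0.00+33.72)/2 × 1 = 16.86
  [1→5]: (33.72+25.55)/2 × 4 = 118.54
  [5→11]: (25.55+7.66)/2 × 6 = 99.63
  Sum = 235.03 mcg/mL·hr
Extrapolated tail: C_last / k_e = 7.66 / 0.203 = 37.734
AUC_0→∞ = 235.03 + 37.734 = 272.764 mcg/mL·hr

AUC = 273 mcg/mL·hr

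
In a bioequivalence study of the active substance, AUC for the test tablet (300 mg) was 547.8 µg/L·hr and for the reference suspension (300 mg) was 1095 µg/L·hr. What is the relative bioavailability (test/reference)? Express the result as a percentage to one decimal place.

F_rel = (AUC_test/D_test) / (AUC_ref/D_ref)
      = (547.8/300) / (1095/300)
      = 1.826 / 3.65 = 0.5003 = 50.03%

F_rel = 50.0%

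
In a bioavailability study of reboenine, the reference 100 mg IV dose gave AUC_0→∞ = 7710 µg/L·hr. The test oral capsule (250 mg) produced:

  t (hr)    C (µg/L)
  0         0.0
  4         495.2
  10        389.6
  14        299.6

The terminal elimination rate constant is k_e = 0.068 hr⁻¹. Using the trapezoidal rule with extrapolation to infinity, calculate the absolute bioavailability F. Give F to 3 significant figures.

F = 0.489

Trapezoidal AUC_0→14 (oral capsule):
  [0→4]: (0.0+495.2)/2 × 4 = 990.4
  [4→10]: (495.2+389.6)/2 × 6 = 2654.4
  [10→14]: (389.6+299.6)/2 × 4 = 1378.4
  Sum = 5023.2 µg/L·hr
Tail: C_last/k_e = 299.6/0.068 = 4405.882
AUC_0→∞ (oral capsule) = 5023.2 + 4405.882 = 9429.082 µg/L·hr
F = (AUC_ev/D_ev)/(AUC_iv/D_iv) = (9429.082/250)/(7710/100) = 37.716328/77.1 = 0.4892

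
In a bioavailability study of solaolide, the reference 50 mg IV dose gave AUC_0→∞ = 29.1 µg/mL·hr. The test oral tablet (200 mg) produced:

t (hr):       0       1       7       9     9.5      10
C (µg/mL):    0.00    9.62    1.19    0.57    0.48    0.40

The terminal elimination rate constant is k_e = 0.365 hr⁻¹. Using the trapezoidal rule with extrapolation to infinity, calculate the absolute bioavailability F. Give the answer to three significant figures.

Trapezoidal AUC_0→10 (oral tablet):
  [0→1]: (0.00+9.62)/2 × 1 = 4.81
  [1→7]: (9.62+1.19)/2 × 6 = 32.43
  [7→9]: (1.19+0.57)/2 × 2 = 1.76
  [9→9.5]: (0.57+0.48)/2 × 0.5 = 0.2625
  [9.5→10]: (0.48+0.40)/2 × 0.5 = 0.22
  Sum = 39.4825 µg/mL·hr
Tail: C_last/k_e = 0.40/0.365 = 1.096
AUC_0→∞ (oral tablet) = 39.4825 + 1.096 = 40.5785 µg/mL·hr
F = (AUC_ev/D_ev)/(AUC_iv/D_iv) = (40.5785/200)/(29.1/50) = 0.2028925/0.582 = 0.3486

F = 0.349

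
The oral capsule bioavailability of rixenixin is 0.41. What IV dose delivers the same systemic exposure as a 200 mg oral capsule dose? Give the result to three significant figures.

Systemic exposure from an extravascular dose = F × D_ev, so the equivalent IV dose is F × D_ev.
D_iv = F × D_ev = 0.41 × 200 = 82 mg

D_iv = 82.0 mg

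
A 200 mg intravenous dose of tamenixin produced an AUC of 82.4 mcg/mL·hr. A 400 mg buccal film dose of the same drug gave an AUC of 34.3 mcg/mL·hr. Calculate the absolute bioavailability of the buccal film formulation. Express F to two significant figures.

F = 0.21

F = (AUC_ev / D_ev) / (AUC_iv / D_iv)
  = (34.3/400) / (82.4/200)
  = 0.08575 / 0.412 = 0.2081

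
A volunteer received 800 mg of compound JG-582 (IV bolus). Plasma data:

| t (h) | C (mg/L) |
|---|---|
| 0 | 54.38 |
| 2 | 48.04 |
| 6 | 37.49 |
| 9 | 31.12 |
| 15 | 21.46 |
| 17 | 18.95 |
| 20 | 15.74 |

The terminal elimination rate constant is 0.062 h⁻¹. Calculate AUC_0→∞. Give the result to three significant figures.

Trapezoidal AUC_0→20:
  [0→2]: (54.38+48.04)/2 × 2 = 102.42
  [2→6]: (48.04+37.49)/2 × 4 = 171.06
  [6→9]: (37.49+31.12)/2 × 3 = 102.915
  [9→15]: (31.12+21.46)/2 × 6 = 157.74
  [15→17]: (21.46+18.95)/2 × 2 = 40.41
  [17→20]: (18.95+15.74)/2 × 3 = 52.035
  Sum = 626.58 mg/L·h
Extrapolated tail: C_last / k_e = 15.74 / 0.062 = 253.871
AUC_0→∞ = 626.58 + 253.871 = 880.451 mg/L·h

AUC = 880 mg/L·h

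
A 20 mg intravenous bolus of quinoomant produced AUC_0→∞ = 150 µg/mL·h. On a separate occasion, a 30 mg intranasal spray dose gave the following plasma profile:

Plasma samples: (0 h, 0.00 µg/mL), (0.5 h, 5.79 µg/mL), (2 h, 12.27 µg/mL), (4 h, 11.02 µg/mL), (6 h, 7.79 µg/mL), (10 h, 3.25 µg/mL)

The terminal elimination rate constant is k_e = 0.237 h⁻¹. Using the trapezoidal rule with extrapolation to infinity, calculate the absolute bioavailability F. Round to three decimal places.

Trapezoidal AUC_0→10 (intranasal spray):
  [0→0.5]: (0.00+5.79)/2 × 0.5 = 1.4475
  [0.5→2]: (5.79+12.27)/2 × 1.5 = 13.545
  [2→4]: (12.27+11.02)/2 × 2 = 23.29
  [4→6]: (11.02+7.79)/2 × 2 = 18.81
  [6→10]: (7.79+3.25)/2 × 4 = 22.08
  Sum = 79.1725 µg/mL·h
Tail: C_last/k_e = 3.25/0.237 = 13.713
AUC_0→∞ (intranasal spray) = 79.1725 + 13.713 = 92.8855 µg/mL·h
F = (AUC_ev/D_ev)/(AUC_iv/D_iv) = (92.8855/30)/(150/20) = 3.09618/7.5 = 0.4128

F = 0.413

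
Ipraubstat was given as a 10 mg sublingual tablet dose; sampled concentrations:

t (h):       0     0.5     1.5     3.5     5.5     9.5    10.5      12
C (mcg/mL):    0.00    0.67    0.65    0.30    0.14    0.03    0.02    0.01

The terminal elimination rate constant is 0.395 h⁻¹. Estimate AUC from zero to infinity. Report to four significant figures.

Trapezoidal AUC_0→12:
  [0→0.5]: (0.00+0.67)/2 × 0.5 = 0.1675
  [0.5→1.5]: (0.67+0.65)/2 × 1 = 0.66
  [1.5→3.5]: (0.65+0.30)/2 × 2 = 0.95
  [3.5→5.5]: (0.30+0.14)/2 × 2 = 0.44
  [5.5→9.5]: (0.14+0.03)/2 × 4 = 0.34
  [9.5→10.5]: (0.03+0.02)/2 × 1 = 0.025
  [10.5→12]: (0.02+0.01)/2 × 1.5 = 0.0225
  Sum = 2.605 mcg/mL·h
Extrapolated tail: C_last / k_e = 0.01 / 0.395 = 0.025
AUC_0→∞ = 2.605 + 0.025 = 2.63 mcg/mL·h

AUC = 2.630 mcg/mL·h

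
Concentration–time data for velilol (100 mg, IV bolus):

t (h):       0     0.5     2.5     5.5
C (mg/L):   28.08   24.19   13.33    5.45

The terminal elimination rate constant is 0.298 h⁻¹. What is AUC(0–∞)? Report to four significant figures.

Trapezoidal AUC_0→5.5:
  [0→0.5]: (28.08+24.19)/2 × 0.5 = 13.0675
  [0.5→2.5]: (24.19+13.33)/2 × 2 = 37.52
  [2.5→5.5]: (13.33+5.45)/2 × 3 = 28.17
  Sum = 78.7575 mg/L·h
Extrapolated tail: C_last / k_e = 5.45 / 0.298 = 18.289
AUC_0→∞ = 78.7575 + 18.289 = 97.0465 mg/L·h

AUC = 97.05 mg/L·h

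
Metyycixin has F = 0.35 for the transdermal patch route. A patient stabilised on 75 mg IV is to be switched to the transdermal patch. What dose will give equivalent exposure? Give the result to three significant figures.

D_transdermal = 214 mg

For equal systemic exposure: F × D_ev = D_iv
D_ev = D_iv / F = 75 / 0.35 = 214.286 mg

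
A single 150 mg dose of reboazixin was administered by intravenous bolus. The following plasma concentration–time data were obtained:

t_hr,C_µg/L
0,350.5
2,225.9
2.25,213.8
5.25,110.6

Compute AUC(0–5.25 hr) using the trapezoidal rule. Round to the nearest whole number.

AUC = 1118 µg/L·hr

Trapezoidal AUC_0→5.25:
  [0→2]: (350.5+225.9)/2 × 2 = 576.4
  [2→2.25]: (225.9+213.8)/2 × 0.25 = 54.9625
  [2.25→5.25]: (213.8+110.6)/2 × 3 = 486.6
  Sum = 1117.9625 µg/L·hr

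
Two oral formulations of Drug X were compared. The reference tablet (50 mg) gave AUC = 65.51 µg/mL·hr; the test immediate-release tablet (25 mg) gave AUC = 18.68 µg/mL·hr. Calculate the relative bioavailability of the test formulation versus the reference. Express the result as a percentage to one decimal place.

F_rel = 57.0%

F_rel = (AUC_test/D_test) / (AUC_ref/D_ref)
      = (18.68/25) / (65.51/50)
      = 0.7472 / 1.3102 = 0.5703 = 57.03%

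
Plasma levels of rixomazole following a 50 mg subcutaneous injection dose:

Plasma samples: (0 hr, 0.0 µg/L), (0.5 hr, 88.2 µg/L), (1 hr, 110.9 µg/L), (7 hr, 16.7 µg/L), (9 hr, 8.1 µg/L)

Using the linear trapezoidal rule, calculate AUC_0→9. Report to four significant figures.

Trapezoidal AUC_0→9:
  [0→0.5]: (0.0+88.2)/2 × 0.5 = 22.05
  [0.5→1]: (88.2+110.9)/2 × 0.5 = 49.775
  [1→7]: (110.9+16.7)/2 × 6 = 382.8
  [7→9]: (16.7+8.1)/2 × 2 = 24.8
  Sum = 479.425 µg/L·hr

AUC = 479.4 µg/L·hr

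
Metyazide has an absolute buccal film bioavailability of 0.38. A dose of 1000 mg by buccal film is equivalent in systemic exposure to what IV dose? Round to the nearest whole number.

D_iv = 380 mg

Systemic exposure from an extravascular dose = F × D_ev, so the equivalent IV dose is F × D_ev.
D_iv = F × D_ev = 0.38 × 1000 = 380 mg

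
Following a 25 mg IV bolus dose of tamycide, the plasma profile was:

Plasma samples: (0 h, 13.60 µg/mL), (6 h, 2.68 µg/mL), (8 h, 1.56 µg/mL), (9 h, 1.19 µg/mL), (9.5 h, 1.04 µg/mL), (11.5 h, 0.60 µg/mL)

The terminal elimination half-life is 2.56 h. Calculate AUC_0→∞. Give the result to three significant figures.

AUC = 58.9 µg/mL·h

Trapezoidal AUC_0→11.5:
  [0→6]: (13.60+2.68)/2 × 6 = 48.84
  [6→8]: (2.68+1.56)/2 × 2 = 4.24
  [8→9]: (1.56+1.19)/2 × 1 = 1.375
  [9→9.5]: (1.19+1.04)/2 × 0.5 = 0.5575
  [9.5→11.5]: (1.04+0.60)/2 × 2 = 1.64
  Sum = 56.6525 µg/mL·h
k_e = ln2 / t½ = 0.693147 / 2.56 = 0.2708 h^-1
Extrapolated tail: C_last / k_e = 0.60 / 0.2708 = 2.216
AUC_0→∞ = 56.6525 + 2.216 = 58.8685 µg/mL·h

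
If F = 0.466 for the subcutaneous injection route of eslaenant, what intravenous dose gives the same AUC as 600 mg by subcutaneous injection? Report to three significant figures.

Systemic exposure from an extravascular dose = F × D_ev, so the equivalent IV dose is F × D_ev.
D_iv = F × D_ev = 0.466 × 600 = 279.6 mg

D_iv = 280 mg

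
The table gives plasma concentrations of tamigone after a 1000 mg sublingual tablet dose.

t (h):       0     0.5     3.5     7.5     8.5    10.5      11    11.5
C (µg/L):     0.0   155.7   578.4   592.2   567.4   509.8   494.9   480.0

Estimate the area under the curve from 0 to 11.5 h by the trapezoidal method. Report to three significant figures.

Trapezoidal AUC_0→11.5:
  [0→0.5]: (0.0+155.7)/2 × 0.5 = 38.925
  [0.5→3.5]: (155.7+578.4)/2 × 3 = 1101.15
  [3.5→7.5]: (578.4+592.2)/2 × 4 = 2341.2
  [7.5→8.5]: (592.2+567.4)/2 × 1 = 579.8
  [8.5→10.5]: (567.4+509.8)/2 × 2 = 1077.2
  [10.5→11]: (509.8+494.9)/2 × 0.5 = 251.175
  [11→11.5]: (494.9+480.0)/2 × 0.5 = 243.725
  Sum = 5633.175 µg/L·h

AUC = 5630 µg/L·h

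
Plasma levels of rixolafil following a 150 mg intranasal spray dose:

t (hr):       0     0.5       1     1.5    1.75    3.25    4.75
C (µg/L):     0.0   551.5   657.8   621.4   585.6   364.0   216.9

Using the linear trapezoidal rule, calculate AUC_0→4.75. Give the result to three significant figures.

AUC = 2060 µg/L·hr

Trapezoidal AUC_0→4.75:
  [0→0.5]: (0.0+551.5)/2 × 0.5 = 137.875
  [0.5→1]: (551.5+657.8)/2 × 0.5 = 302.325
  [1→1.5]: (657.8+621.4)/2 × 0.5 = 319.8
  [1.5→1.75]: (621.4+585.6)/2 × 0.25 = 150.875
  [1.75→3.25]: (585.6+364.0)/2 × 1.5 = 712.2
  [3.25→4.75]: (364.0+216.9)/2 × 1.5 = 435.675
  Sum = 2058.75 µg/L·hr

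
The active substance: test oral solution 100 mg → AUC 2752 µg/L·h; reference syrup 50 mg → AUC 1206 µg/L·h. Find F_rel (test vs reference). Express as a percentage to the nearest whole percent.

F_rel = 114%

F_rel = (AUC_test/D_test) / (AUC_ref/D_ref)
      = (2752/100) / (1206/50)
      = 27.52 / 24.12 = 1.1410 = 114.10%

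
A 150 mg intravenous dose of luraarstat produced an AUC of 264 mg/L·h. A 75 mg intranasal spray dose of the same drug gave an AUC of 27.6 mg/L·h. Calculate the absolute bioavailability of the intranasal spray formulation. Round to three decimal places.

F = 0.209

F = (AUC_ev / D_ev) / (AUC_iv / D_iv)
  = (27.6/75) / (264/150)
  = 0.368 / 1.76 = 0.2091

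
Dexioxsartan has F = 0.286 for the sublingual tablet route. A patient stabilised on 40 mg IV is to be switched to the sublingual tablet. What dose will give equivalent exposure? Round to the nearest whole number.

For equal systemic exposure: F × D_ev = D_iv
D_ev = D_iv / F = 40 / 0.286 = 139.86 mg

D_sublingual = 140 mg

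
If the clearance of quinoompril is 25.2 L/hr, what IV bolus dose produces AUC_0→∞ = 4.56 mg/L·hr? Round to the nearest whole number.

Dose = 115 mg

Dose_iv = CL × AUC_0→∞
     = 25.2 × 4.56 = 114.912 mg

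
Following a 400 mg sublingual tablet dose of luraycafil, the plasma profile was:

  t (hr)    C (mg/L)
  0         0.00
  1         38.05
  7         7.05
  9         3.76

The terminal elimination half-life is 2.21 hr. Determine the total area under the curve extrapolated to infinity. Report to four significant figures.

Trapezoidal AUC_0→9:
  [0→1]: (0.00+38.05)/2 × 1 = 19.025
  [1→7]: (38.05+7.05)/2 × 6 = 135.3
  [7→9]: (7.05+3.76)/2 × 2 = 10.81
  Sum = 165.135 mg/L·hr
k_e = ln2 / t½ = 0.693147 / 2.21 = 0.3136 hr^-1
Extrapolated tail: C_last / k_e = 3.76 / 0.3136 = 11.990
AUC_0→∞ = 165.135 + 11.990 = 177.125 mg/L·hr

AUC = 177.1 mg/L·hr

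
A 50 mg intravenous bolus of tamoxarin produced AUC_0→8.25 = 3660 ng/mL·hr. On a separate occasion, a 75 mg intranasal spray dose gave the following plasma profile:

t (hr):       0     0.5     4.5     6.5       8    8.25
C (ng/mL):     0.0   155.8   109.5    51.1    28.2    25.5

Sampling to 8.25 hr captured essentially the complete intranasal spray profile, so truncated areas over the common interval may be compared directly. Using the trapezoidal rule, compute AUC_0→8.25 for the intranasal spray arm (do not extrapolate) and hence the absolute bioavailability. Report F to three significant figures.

F = 0.145

Trapezoidal AUC_0→8.25 (intranasal spray):
  [0→0.5]: (0.0+155.8)/2 × 0.5 = 38.95
  [0.5→4.5]: (155.8+109.5)/2 × 4 = 530.6
  [4.5→6.5]: (109.5+51.1)/2 × 2 = 160.6
  [6.5→8]: (51.1+28.2)/2 × 1.5 = 59.475
  [8→8.25]: (28.2+25.5)/2 × 0.25 = 6.7125
  Sum = 796.3375 ng/mL·hr
F = (AUC_ev/D_ev)/(AUC_iv/D_iv) = (796.3375/75)/(3660/50) = 10.6178/73.2 = 0.1451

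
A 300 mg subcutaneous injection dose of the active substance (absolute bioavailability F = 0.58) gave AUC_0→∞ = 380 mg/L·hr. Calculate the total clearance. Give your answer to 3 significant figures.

CL = F × Dose / AUC_0→∞
   = 0.58 × 300 / 380 = 0.457895 L/hr

CL = 0.458 L/hr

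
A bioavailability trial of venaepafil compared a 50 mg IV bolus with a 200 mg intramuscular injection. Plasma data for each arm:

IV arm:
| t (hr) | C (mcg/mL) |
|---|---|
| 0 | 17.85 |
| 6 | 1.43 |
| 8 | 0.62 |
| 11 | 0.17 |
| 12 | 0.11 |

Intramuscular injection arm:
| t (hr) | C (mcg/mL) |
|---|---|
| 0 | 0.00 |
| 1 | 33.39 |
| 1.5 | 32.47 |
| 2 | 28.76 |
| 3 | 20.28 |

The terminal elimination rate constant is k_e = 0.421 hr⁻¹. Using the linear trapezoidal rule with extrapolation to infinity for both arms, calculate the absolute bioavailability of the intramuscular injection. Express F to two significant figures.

Trapezoidal AUC_0→12 (IV):
  [0→6]: (17.85+1.43)/2 × 6 = 57.84
  [6→8]: (1.43+0.62)/2 × 2 = 2.05
  [8→11]: (0.62+0.17)/2 × 3 = 1.185
  [11→12]: (0.17+0.11)/2 × 1 = 0.14
  Sum = 61.215 mcg/mL·hr
IV tail: 0.11/0.421 = 0.261; AUC_iv,0→∞ = 61.215 + 0.261 = 61.476 mcg/mL·hr
Trapezoidal AUC_0→3 (intramuscular injection):
  [0→1]: (0.00+33.39)/2 × 1 = 16.695
  [1→1.5]: (33.39+32.47)/2 × 0.5 = 16.465
  [1.5→2]: (32.47+28.76)/2 × 0.5 = 15.3075
  [2→3]: (28.76+20.28)/2 × 1 = 24.52
  Sum = 72.9875 mcg/mL·hr
intramuscular injection tail: 20.28/0.421 = 48.171; AUC_ev,0→∞ = 72.9875 + 48.171 = 121.1585 mcg/mL·hr
F = (AUC_ev/D_ev)/(AUC_iv/D_iv) = (121.1585/200)/(61.476/50) = 0.6057925/1.22952 = 0.4927

F = 0.49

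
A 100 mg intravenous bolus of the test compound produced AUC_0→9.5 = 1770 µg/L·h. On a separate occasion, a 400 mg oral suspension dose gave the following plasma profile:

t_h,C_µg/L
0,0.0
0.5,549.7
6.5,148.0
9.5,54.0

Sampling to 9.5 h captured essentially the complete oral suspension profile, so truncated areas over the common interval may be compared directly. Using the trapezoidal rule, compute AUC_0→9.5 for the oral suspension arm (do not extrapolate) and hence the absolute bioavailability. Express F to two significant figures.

Trapezoidal AUC_0→9.5 (oral suspension):
  [0→0.5]: (0.0+549.7)/2 × 0.5 = 137.425
  [0.5→6.5]: (549.7+148.0)/2 × 6 = 2093.1
  [6.5→9.5]: (148.0+54.0)/2 × 3 = 303.0
  Sum = 2533.525 µg/L·h
F = (AUC_ev/D_ev)/(AUC_iv/D_iv) = (2533.525/400)/(1770/100) = 6.3338125/17.7 = 0.3578

F = 0.36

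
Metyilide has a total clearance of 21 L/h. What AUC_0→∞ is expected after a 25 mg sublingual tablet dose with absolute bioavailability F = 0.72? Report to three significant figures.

AUC_0→∞ = F × Dose / CL
        = 0.72 × 25 / 21 = 0.857143 mg/L·h

AUC = 0.857 mg/L·h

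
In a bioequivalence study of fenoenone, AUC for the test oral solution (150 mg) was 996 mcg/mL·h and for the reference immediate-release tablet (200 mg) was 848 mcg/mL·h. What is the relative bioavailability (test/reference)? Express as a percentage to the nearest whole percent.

F_rel = 157%

F_rel = (AUC_test/D_test) / (AUC_ref/D_ref)
      = (996/150) / (848/200)
      = 6.64 / 4.24 = 1.5660 = 156.60%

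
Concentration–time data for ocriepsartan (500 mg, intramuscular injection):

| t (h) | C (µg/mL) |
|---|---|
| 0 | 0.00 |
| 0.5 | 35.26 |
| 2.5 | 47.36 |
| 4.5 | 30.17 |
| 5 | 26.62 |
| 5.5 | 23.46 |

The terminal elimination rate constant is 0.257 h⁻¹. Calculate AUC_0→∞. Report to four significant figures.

Trapezoidal AUC_0→5.5:
  [0→0.5]: (0.00+35.26)/2 × 0.5 = 8.815
  [0.5→2.5]: (35.26+47.36)/2 × 2 = 82.62
  [2.5→4.5]: (47.36+30.17)/2 × 2 = 77.53
  [4.5→5]: (30.17+26.62)/2 × 0.5 = 14.1975
  [5→5.5]: (26.62+23.46)/2 × 0.5 = 12.52
  Sum = 195.6825 µg/mL·h
Extrapolated tail: C_last / k_e = 23.46 / 0.257 = 91.284
AUC_0→∞ = 195.6825 + 91.284 = 286.9665 µg/mL·h

AUC = 287.0 µg/mL·h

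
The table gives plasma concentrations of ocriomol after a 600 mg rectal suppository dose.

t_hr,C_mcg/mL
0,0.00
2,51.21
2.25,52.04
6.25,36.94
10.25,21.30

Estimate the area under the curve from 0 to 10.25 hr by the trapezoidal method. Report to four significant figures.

AUC = 358.6 mcg/mL·hr

Trapezoidal AUC_0→10.25:
  [0→2]: (0.00+51.21)/2 × 2 = 51.21
  [2→2.25]: (51.21+52.04)/2 × 0.25 = 12.90625
  [2.25→6.25]: (52.04+36.94)/2 × 4 = 177.96
  [6.25→10.25]: (36.94+21.30)/2 × 4 = 116.48
  Sum = 358.55625 mcg/mL·hr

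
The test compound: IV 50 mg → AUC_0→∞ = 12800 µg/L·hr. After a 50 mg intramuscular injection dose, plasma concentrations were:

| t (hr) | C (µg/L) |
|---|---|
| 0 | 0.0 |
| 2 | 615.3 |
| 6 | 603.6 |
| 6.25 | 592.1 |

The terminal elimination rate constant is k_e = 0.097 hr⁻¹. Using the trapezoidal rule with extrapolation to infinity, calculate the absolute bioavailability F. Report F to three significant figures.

Trapezoidal AUC_0→6.25 (intramuscular injection):
  [0→2]: (0.0+615.3)/2 × 2 = 615.3
  [2→6]: (615.3+603.6)/2 × 4 = 2437.8
  [6→6.25]: (603.6+592.1)/2 × 0.25 = 149.4625
  Sum = 3202.5625 µg/L·hr
Tail: C_last/k_e = 592.1/0.097 = 6104.124
AUC_0→∞ (intramuscular injection) = 3202.5625 + 6104.124 = 9306.6865 µg/L·hr
F = (AUC_ev/D_ev)/(AUC_iv/D_iv) = (9306.6865/50)/(12800/50) = 186.13373/256 = 0.7271

F = 0.727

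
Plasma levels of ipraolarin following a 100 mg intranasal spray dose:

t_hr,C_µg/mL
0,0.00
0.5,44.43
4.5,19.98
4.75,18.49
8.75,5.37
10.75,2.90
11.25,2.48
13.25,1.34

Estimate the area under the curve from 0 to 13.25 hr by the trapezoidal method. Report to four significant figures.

AUC = 205.9 µg/mL·hr

Trapezoidal AUC_0→13.25:
  [0→0.5]: (0.00+44.43)/2 × 0.5 = 11.1075
  [0.5→4.5]: (44.43+19.98)/2 × 4 = 128.82
  [4.5→4.75]: (19.98+18.49)/2 × 0.25 = 4.80875
  [4.75→8.75]: (18.49+5.37)/2 × 4 = 47.72
  [8.75→10.75]: (5.37+2.90)/2 × 2 = 8.27
  [10.75→11.25]: (2.90+2.48)/2 × 0.5 = 1.345
  [11.25→13.25]: (2.48+1.34)/2 × 2 = 3.82
  Sum = 205.89125 µg/mL·hr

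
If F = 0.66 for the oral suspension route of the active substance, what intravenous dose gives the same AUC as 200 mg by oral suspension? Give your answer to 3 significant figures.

D_iv = 132 mg

Systemic exposure from an extravascular dose = F × D_ev, so the equivalent IV dose is F × D_ev.
D_iv = F × D_ev = 0.66 × 200 = 132 mg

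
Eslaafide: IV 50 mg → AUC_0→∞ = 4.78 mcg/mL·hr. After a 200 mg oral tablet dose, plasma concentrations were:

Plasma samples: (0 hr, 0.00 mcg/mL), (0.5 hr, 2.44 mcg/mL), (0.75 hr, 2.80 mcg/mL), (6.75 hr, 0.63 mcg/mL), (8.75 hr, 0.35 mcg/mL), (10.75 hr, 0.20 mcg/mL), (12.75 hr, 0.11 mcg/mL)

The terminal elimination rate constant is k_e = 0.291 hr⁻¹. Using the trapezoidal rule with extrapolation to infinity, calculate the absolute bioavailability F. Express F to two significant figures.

F = 0.72

Trapezoidal AUC_0→12.75 (oral tablet):
  [0→0.5]: (0.00+2.44)/2 × 0.5 = 0.61
  [0.5→0.75]: (2.44+2.80)/2 × 0.25 = 0.655
  [0.75→6.75]: (2.80+0.63)/2 × 6 = 10.29
  [6.75→8.75]: (0.63+0.35)/2 × 2 = 0.98
  [8.75→10.75]: (0.35+0.20)/2 × 2 = 0.55
  [10.75→12.75]: (0.20+0.11)/2 × 2 = 0.31
  Sum = 13.395 mcg/mL·hr
Tail: C_last/k_e = 0.11/0.291 = 0.378
AUC_0→∞ (oral tablet) = 13.395 + 0.378 = 13.773 mcg/mL·hr
F = (AUC_ev/D_ev)/(AUC_iv/D_iv) = (13.773/200)/(4.78/50) = 0.068865/0.0956 = 0.7203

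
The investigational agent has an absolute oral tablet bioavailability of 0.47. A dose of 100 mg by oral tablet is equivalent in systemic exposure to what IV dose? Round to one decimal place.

Systemic exposure from an extravascular dose = F × D_ev, so the equivalent IV dose is F × D_ev.
D_iv = F × D_ev = 0.47 × 100 = 47 mg

D_iv = 47.0 mg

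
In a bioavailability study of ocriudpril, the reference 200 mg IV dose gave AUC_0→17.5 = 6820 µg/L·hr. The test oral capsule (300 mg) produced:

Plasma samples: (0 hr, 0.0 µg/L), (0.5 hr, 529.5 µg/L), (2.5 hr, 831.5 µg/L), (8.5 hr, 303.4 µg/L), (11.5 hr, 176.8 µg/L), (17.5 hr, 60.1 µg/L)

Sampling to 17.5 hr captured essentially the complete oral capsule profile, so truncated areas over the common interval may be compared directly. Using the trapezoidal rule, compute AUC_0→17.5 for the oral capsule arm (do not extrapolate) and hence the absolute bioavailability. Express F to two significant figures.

F = 0.62

Trapezoidal AUC_0→17.5 (oral capsule):
  [0→0.5]: (0.0+529.5)/2 × 0.5 = 132.375
  [0.5→2.5]: (529.5+831.5)/2 × 2 = 1361.0
  [2.5→8.5]: (831.5+303.4)/2 × 6 = 3404.7
  [8.5→11.5]: (303.4+176.8)/2 × 3 = 720.3
  [11.5→17.5]: (176.8+60.1)/2 × 6 = 710.7
  Sum = 6329.075 µg/L·hr
F = (AUC_ev/D_ev)/(AUC_iv/D_iv) = (6329.075/300)/(6820/200) = 21.0969/34.1 = 0.6187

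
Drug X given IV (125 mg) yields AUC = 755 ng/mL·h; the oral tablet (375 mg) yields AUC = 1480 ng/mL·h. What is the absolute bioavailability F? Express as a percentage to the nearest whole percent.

F = 65%

F = (AUC_ev / D_ev) / (AUC_iv / D_iv)
  = (1480/375) / (755/125)
  = 3.94667 / 6.04 = 0.6534
  = 65.34%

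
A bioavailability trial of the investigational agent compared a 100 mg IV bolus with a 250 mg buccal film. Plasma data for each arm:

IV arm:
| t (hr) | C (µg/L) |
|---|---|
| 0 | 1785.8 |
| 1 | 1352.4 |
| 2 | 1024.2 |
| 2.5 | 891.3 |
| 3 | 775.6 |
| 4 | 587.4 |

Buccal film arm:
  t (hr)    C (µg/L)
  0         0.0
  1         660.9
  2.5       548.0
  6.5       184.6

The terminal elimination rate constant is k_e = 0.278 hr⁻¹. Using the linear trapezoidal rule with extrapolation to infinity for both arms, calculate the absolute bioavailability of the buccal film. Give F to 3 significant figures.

F = 0.209

Trapezoidal AUC_0→4 (IV):
  [0→1]: (1785.8+1352.4)/2 × 1 = 1569.1
  [1→2]: (1352.4+1024.2)/2 × 1 = 1188.3
  [2→2.5]: (1024.2+891.3)/2 × 0.5 = 478.875
  [2.5→3]: (891.3+775.6)/2 × 0.5 = 416.725
  [3→4]: (775.6+587.4)/2 × 1 = 681.5
  Sum = 4334.5 µg/L·hr
IV tail: 587.4/0.278 = 2112.950; AUC_iv,0→∞ = 4334.5 + 2112.950 = 6447.45 µg/L·hr
Trapezoidal AUC_0→6.5 (buccal film):
  [0→1]: (0.0+660.9)/2 × 1 = 330.45
  [1→2.5]: (660.9+548.0)/2 × 1.5 = 906.675
  [2.5→6.5]: (548.0+184.6)/2 × 4 = 1465.2
  Sum = 2702.325 µg/L·hr
buccal film tail: 184.6/0.278 = 664.029; AUC_ev,0→∞ = 2702.325 + 664.029 = 3366.354 µg/L·hr
F = (AUC_ev/D_ev)/(AUC_iv/D_iv) = (3366.354/250)/(6447.45/100) = 13.465416/64.4745 = 0.2088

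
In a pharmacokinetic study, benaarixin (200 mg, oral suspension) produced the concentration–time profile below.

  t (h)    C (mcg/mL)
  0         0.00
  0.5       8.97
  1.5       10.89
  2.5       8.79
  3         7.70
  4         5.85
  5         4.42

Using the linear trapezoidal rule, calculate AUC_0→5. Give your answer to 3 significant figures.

AUC = 38.0 mcg/mL·h

Trapezoidal AUC_0→5:
  [0→0.5]: (0.00+8.97)/2 × 0.5 = 2.2425
  [0.5→1.5]: (8.97+10.89)/2 × 1 = 9.93
  [1.5→2.5]: (10.89+8.79)/2 × 1 = 9.84
  [2.5→3]: (8.79+7.70)/2 × 0.5 = 4.1225
  [3→4]: (7.70+5.85)/2 × 1 = 6.775
  [4→5]: (5.85+4.42)/2 × 1 = 5.135
  Sum = 38.045 mcg/mL·h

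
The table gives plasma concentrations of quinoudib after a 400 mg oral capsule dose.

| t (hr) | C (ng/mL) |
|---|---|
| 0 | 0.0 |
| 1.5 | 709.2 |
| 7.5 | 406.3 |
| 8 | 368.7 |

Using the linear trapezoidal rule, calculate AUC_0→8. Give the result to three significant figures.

Trapezoidal AUC_0→8:
  [0→1.5]: (0.0+709.2)/2 × 1.5 = 531.9
  [1.5→7.5]: (709.2+406.3)/2 × 6 = 3346.5
  [7.5→8]: (406.3+368.7)/2 × 0.5 = 193.75
  Sum = 4072.15 ng/mL·hr

AUC = 4070 ng/mL·hr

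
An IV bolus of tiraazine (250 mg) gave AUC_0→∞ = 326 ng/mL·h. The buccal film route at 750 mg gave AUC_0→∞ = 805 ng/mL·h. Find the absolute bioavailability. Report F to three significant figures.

F = (AUC_ev / D_ev) / (AUC_iv / D_iv)
  = (805/750) / (326/250)
  = 1.07333 / 1.304 = 0.8231

F = 0.823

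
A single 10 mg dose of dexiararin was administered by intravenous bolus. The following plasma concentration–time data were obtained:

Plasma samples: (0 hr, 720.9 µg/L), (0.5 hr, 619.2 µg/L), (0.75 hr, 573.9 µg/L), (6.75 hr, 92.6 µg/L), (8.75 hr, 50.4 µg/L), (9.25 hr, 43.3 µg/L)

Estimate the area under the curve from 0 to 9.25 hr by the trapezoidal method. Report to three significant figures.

Trapezoidal AUC_0→9.25:
  [0→0.5]: (720.9+619.2)/2 × 0.5 = 335.025
  [0.5→0.75]: (619.2+573.9)/2 × 0.25 = 149.1375
  [0.75→6.75]: (573.9+92.6)/2 × 6 = 1999.5
  [6.75→8.75]: (92.6+50.4)/2 × 2 = 143.0
  [8.75→9.25]: (50.4+43.3)/2 × 0.5 = 23.425
  Sum = 2650.0875 µg/L·hr

AUC = 2650 µg/L·hr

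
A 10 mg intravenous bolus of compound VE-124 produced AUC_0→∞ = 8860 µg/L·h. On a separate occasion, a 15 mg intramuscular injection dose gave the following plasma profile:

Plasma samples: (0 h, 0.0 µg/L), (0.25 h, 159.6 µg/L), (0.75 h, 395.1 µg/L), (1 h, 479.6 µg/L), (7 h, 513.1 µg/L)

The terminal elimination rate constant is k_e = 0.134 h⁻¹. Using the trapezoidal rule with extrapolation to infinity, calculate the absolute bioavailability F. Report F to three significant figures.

F = 0.532

Trapezoidal AUC_0→7 (intramuscular injection):
  [0→0.25]: (0.0+159.6)/2 × 0.25 = 19.95
  [0.25→0.75]: (159.6+395.1)/2 × 0.5 = 138.675
  [0.75→1]: (395.1+479.6)/2 × 0.25 = 109.3375
  [1→7]: (479.6+513.1)/2 × 6 = 2978.1
  Sum = 3246.0625 µg/L·h
Tail: C_last/k_e = 513.1/0.134 = 3829.104
AUC_0→∞ (intramuscular injection) = 3246.0625 + 3829.104 = 7075.1665 µg/L·h
F = (AUC_ev/D_ev)/(AUC_iv/D_iv) = (7075.1665/15)/(8860/10) = 471.678/886 = 0.5324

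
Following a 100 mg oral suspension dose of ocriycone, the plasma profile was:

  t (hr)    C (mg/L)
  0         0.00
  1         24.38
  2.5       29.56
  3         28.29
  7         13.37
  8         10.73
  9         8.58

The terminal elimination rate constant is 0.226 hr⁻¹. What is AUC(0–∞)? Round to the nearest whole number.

Trapezoidal AUC_0→9:
  [0→1]: (0.00+24.38)/2 × 1 = 12.19
  [1→2.5]: (24.38+29.56)/2 × 1.5 = 40.455
  [2.5→3]: (29.56+28.29)/2 × 0.5 = 14.4625
  [3→7]: (28.29+13.37)/2 × 4 = 83.32
  [7→8]: (13.37+10.73)/2 × 1 = 12.05
  [8→9]: (10.73+8.58)/2 × 1 = 9.655
  Sum = 172.1325 mg/L·hr
Extrapolated tail: C_last / k_e = 8.58 / 0.226 = 37.965
AUC_0→∞ = 172.1325 + 37.965 = 210.0975 mg/L·hr

AUC = 210 mg/L·hr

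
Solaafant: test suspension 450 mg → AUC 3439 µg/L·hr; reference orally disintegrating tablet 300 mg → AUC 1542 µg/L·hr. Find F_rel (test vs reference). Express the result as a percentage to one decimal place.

F_rel = (AUC_test/D_test) / (AUC_ref/D_ref)
      = (3439/450) / (1542/300)
      = 7.64222 / 5.14 = 1.4868 = 148.68%

F_rel = 148.7%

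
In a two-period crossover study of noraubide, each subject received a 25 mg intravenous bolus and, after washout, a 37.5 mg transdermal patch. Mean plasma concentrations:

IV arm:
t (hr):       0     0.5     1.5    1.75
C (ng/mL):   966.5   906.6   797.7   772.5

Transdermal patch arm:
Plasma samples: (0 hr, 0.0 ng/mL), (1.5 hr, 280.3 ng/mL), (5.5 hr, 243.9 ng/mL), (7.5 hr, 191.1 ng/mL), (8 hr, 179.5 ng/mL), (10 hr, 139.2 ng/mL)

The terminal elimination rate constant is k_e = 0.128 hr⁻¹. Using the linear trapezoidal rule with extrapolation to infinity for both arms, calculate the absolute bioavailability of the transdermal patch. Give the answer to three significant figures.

F = 0.282

Trapezoidal AUC_0→1.75 (IV):
  [0→0.5]: (966.5+906.6)/2 × 0.5 = 468.275
  [0.5→1.5]: (906.6+797.7)/2 × 1 = 852.15
  [1.5→1.75]: (797.7+772.5)/2 × 0.25 = 196.275
  Sum = 1516.7 ng/mL·hr
IV tail: 772.5/0.128 = 6035.156; AUC_iv,0→∞ = 1516.7 + 6035.156 = 7551.856 ng/mL·hr
Trapezoidal AUC_0→10 (transdermal patch):
  [0→1.5]: (0.0+280.3)/2 × 1.5 = 210.225
  [1.5→5.5]: (280.3+243.9)/2 × 4 = 1048.4
  [5.5→7.5]: (243.9+191.1)/2 × 2 = 435.0
  [7.5→8]: (191.1+179.5)/2 × 0.5 = 92.65
  [8→10]: (179.5+139.2)/2 × 2 = 318.7
  Sum = 2104.975 ng/mL·hr
transdermal patch tail: 139.2/0.128 = 1087.500; AUC_ev,0→∞ = 2104.975 + 1087.500 = 3192.475 ng/mL·hr
F = (AUC_ev/D_ev)/(AUC_iv/D_iv) = (3192.475/37.5)/(7551.856/25) = 85.1327/302.07424 = 0.2818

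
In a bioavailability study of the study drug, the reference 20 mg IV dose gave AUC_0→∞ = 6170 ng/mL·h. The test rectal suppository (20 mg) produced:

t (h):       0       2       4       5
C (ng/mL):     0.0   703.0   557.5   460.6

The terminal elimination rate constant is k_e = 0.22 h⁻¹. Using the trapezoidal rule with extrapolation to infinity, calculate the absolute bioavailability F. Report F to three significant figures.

F = 0.740

Trapezoidal AUC_0→5 (rectal suppository):
  [0→2]: (0.0+703.0)/2 × 2 = 703.0
  [2→4]: (703.0+557.5)/2 × 2 = 1260.5
  [4→5]: (557.5+460.6)/2 × 1 = 509.05
  Sum = 2472.55 ng/mL·h
Tail: C_last/k_e = 460.6/0.22 = 2093.636
AUC_0→∞ (rectal suppository) = 2472.55 + 2093.636 = 4566.186 ng/mL·h
F = (AUC_ev/D_ev)/(AUC_iv/D_iv) = (4566.186/20)/(6170/20) = 228.3093/308.5 = 0.7401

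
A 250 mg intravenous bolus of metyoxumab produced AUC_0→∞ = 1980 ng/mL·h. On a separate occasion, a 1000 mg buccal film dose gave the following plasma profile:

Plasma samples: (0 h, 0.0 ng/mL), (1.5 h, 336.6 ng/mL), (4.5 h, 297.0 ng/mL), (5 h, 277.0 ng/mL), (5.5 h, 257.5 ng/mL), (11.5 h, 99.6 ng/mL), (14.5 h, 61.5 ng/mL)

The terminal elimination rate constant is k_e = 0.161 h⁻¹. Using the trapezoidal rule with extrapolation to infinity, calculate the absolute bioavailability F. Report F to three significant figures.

Trapezoidal AUC_0→14.5 (buccal film):
  [0→1.5]: (0.0+336.6)/2 × 1.5 = 252.45
  [1.5→4.5]: (336.6+297.0)/2 × 3 = 950.4
  [4.5→5]: (297.0+277.0)/2 × 0.5 = 143.5
  [5→5.5]: (277.0+257.5)/2 × 0.5 = 133.625
  [5.5→11.5]: (257.5+99.6)/2 × 6 = 1071.3
  [11.5→14.5]: (99.6+61.5)/2 × 3 = 241.65
  Sum = 2792.925 ng/mL·h
Tail: C_last/k_e = 61.5/0.161 = 381.988
AUC_0→∞ (buccal film) = 2792.925 + 381.988 = 3174.913 ng/mL·h
F = (AUC_ev/D_ev)/(AUC_iv/D_iv) = (3174.913/1000)/(1980/250) = 3.174913/7.92 = 0.4009

F = 0.401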